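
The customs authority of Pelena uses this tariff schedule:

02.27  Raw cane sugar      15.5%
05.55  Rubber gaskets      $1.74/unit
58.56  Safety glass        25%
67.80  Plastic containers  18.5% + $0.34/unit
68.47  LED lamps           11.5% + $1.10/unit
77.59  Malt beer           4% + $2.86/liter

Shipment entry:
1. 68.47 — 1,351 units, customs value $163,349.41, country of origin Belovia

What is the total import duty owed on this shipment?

Line 1 (68.47, Belovia, 1,351 units, $163,349.41):
Base rate for 68.47 is 11.5% + $1.10/unit.
Duty = $163,349.41 × 11.5% + 1,351 × $1.10 = $20,271.28.

$20,271.28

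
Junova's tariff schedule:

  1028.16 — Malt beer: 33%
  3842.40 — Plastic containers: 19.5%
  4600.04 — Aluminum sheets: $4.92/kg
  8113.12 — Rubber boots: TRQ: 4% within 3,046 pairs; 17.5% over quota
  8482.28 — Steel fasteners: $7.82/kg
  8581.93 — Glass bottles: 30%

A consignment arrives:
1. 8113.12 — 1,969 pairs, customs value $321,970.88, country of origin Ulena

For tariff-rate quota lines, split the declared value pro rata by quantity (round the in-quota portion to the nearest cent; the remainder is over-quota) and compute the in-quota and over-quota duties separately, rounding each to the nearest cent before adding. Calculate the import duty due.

Line 1 (8113.12, Ulena, 1,969 pairs, $321,970.88):
Code 8113.12 is under a tariff-rate quota (threshold 3,046 pairs). Quantity 1,969 pairs is within the quota, so the in-quota rate 4% applies to the full value.
Duty = $321,970.88 × 4% = $12,878.84.

$12,878.84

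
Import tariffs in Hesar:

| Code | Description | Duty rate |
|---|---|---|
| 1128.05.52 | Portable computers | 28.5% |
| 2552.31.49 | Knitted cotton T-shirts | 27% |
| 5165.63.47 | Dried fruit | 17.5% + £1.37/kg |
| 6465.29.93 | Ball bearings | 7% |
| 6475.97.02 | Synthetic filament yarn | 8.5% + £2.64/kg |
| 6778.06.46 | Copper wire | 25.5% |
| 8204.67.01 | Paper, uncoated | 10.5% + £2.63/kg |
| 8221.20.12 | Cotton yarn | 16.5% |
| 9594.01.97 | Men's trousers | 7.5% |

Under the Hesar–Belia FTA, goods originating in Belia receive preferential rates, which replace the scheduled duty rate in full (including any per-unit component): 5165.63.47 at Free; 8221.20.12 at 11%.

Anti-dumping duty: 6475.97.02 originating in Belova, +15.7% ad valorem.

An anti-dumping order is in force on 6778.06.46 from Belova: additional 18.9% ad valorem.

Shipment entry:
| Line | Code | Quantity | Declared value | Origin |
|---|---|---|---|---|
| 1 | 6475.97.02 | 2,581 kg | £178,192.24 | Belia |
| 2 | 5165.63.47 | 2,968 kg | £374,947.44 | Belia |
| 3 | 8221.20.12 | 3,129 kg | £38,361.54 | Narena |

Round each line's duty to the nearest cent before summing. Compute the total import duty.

£28,289.83

Line 1 (6475.97.02, Belia, 2,581 kg, £178,192.24):
Base rate for 6475.97.02 is 8.5% + £2.64/kg.
Origin Belia is the FTA partner but 6475.97.02 is not on the preference list; base rate stands.
The additional-duty order on 6475.97.02 targets Belova, not Belia; it does not apply.
Duty = £178,192.24 × 8.5% + 2,581 × £2.64 = £21,960.18.
Line 2 (5165.63.47, Belia, 2,968 kg, £374,947.44):
Base rate for 5165.63.47 is 17.5% + £1.37/kg.
Origin Belia qualifies under the Hesar–Belia agreement and 5165.63.47 is covered: preferential rate Free applies instead.
Duty = £374,947.44 × 0% = £0.00.
Line 3 (8221.20.12, Narena, 3,129 kg, £38,361.54):
Base rate for 8221.20.12 is 16.5%.
8221.20.12 has an FTA preferential rate, but origin Narena is not Belia; base rate stands.
Duty = £38,361.54 × 16.5% = £6,329.65.
Total = £21,960.18 + £0.00 + £6,329.65 = £28,289.83.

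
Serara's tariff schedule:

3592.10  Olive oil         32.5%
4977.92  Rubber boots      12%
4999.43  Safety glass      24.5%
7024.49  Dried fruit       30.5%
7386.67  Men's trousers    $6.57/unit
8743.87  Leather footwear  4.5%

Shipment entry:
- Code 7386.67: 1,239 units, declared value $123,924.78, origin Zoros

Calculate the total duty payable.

Line 1 (7386.67, Zoros, 1,239 units, $123,924.78):
Base rate for 7386.67 is $6.57/unit.
Duty = 1,239 × $6.57 = $8,140.23.

$8,140.23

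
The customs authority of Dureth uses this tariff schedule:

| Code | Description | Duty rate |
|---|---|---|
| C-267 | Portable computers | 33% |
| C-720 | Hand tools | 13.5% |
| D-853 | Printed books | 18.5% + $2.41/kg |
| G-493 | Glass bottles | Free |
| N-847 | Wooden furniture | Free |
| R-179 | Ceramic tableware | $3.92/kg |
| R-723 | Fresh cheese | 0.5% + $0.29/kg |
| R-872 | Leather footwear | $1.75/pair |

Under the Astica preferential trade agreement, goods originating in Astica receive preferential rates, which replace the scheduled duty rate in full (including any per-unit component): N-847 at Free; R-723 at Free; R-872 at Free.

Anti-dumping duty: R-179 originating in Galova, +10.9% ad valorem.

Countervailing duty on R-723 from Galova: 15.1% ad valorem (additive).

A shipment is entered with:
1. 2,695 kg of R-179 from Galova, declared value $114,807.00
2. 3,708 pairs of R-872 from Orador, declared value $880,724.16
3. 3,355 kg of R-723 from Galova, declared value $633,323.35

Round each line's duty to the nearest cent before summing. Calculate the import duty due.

Line 1 (R-179, Galova, 2,695 kg, $114,807.00):
Base rate for R-179 is $3.92/kg.
Additional duty on R-179 from Galova: +10.9% ad valorem. Applied ad valorem rate = 10.9%.
Duty = $114,807.00 × 10.9% + 2,695 × $3.92 = $23,078.36.
Line 2 (R-872, Orador, 3,708 pairs, $880,724.16):
Base rate for R-872 is $1.75/pair.
R-872 has an FTA preferential rate, but origin Orador is not Astica; base rate stands.
Duty = 3,708 × $1.75 = $6,489.00.
Line 3 (R-723, Galova, 3,355 kg, $633,323.35):
Base rate for R-723 is 0.5% + $0.29/kg.
R-723 has an FTA preferential rate, but origin Galova is not Astica; base rate stands.
Additional duty on R-723 from Galova: +15.1%. Applied ad valorem rate: 0.5% + 15.1% = 15.6%.
Duty = $633,323.35 × 15.6% + 3,355 × $0.29 = $99,771.39.
Total = $23,078.36 + $6,489.00 + $99,771.39 = $129,338.75.

$129,338.75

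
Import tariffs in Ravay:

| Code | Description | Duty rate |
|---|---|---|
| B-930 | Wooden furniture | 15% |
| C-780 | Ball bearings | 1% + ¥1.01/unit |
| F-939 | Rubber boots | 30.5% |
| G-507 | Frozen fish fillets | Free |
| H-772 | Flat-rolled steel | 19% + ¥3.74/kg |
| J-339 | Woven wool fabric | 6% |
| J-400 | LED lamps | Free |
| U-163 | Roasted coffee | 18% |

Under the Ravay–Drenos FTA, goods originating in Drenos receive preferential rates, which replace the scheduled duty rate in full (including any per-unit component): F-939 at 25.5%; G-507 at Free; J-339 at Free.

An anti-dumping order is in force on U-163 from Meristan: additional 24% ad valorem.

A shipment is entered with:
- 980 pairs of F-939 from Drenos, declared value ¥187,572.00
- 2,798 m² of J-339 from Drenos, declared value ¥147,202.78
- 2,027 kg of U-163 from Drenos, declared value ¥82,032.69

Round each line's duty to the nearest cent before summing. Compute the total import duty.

¥62,596.74

Line 1 (F-939, Drenos, 980 pairs, ¥187,572.00):
Base rate for F-939 is 30.5%.
Origin Drenos qualifies under the Ravay–Drenos agreement and F-939 is covered: preferential rate 25.5% applies instead.
Duty = ¥187,572.00 × 25.5% = ¥47,830.86.
Line 2 (J-339, Drenos, 2,798 m², ¥147,202.78):
Base rate for J-339 is 6%.
Origin Drenos qualifies under the Ravay–Drenos agreement and J-339 is covered: preferential rate Free applies instead.
Duty = ¥147,202.78 × 0% = ¥0.00.
Line 3 (U-163, Drenos, 2,027 kg, ¥82,032.69):
Base rate for U-163 is 18%.
Origin Drenos is the FTA partner but U-163 is not on the preference list; base rate stands.
The additional-duty order on U-163 targets Meristan, not Drenos; it does not apply.
Duty = ¥82,032.69 × 18% = ¥14,765.88.
Total = ¥47,830.86 + ¥0.00 + ¥14,765.88 = ¥62,596.74.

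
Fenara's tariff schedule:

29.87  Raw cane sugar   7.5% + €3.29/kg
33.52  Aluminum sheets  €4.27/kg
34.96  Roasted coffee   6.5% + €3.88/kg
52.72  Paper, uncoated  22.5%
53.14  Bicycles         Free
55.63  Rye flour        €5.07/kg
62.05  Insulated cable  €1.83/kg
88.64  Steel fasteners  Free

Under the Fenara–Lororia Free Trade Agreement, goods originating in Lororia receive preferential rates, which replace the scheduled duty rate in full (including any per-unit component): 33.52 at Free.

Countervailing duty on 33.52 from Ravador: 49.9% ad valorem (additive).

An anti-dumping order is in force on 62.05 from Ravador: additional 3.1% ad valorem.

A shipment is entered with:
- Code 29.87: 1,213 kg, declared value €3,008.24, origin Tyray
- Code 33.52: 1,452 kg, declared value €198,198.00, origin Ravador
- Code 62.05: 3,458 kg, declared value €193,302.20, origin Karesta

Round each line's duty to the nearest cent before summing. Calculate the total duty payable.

€115,645.37

Line 1 (29.87, Tyray, 1,213 kg, €3,008.24):
Base rate for 29.87 is 7.5% + €3.29/kg.
Duty = €3,008.24 × 7.5% + 1,213 × €3.29 = €4,216.39.
Line 2 (33.52, Ravador, 1,452 kg, €198,198.00):
Base rate for 33.52 is €4.27/kg.
33.52 has an FTA preferential rate, but origin Ravador is not Lororia; base rate stands.
Additional duty on 33.52 from Ravador: +49.9% ad valorem. Applied ad valorem rate = 49.9%.
Duty = €198,198.00 × 49.9% + 1,452 × €4.27 = €105,100.84.
Line 3 (62.05, Karesta, 3,458 kg, €193,302.20):
Base rate for 62.05 is €1.83/kg.
The additional-duty order on 62.05 targets Ravador, not Karesta; it does not apply.
Duty = 3,458 × €1.83 = €6,328.14.
Total = €4,216.39 + €105,100.84 + €6,328.14 = €115,645.37.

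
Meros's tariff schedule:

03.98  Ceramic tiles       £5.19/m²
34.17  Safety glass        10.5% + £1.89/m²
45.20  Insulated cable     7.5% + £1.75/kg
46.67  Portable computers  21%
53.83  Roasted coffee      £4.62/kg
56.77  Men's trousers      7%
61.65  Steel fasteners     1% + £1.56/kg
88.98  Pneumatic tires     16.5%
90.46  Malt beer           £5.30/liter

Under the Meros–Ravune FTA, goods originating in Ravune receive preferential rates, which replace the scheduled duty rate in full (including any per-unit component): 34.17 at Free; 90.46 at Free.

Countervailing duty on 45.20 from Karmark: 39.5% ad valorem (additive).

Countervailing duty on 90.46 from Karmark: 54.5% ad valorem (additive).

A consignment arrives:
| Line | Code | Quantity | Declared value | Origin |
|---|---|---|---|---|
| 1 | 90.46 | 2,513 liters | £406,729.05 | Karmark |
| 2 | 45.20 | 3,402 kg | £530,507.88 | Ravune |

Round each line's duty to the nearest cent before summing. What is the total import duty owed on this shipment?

Line 1 (90.46, Karmark, 2,513 liters, £406,729.05):
Base rate for 90.46 is £5.30/liter.
90.46 has an FTA preferential rate, but origin Karmark is not Ravune; base rate stands.
Additional duty on 90.46 from Karmark: +54.5% ad valorem. Applied ad valorem rate = 54.5%.
Duty = £406,729.05 × 54.5% + 2,513 × £5.30 = £234,986.23.
Line 2 (45.20, Ravune, 3,402 kg, £530,507.88):
Base rate for 45.20 is 7.5% + £1.75/kg.
Origin Ravune is the FTA partner but 45.20 is not on the preference list; base rate stands.
The additional-duty order on 45.20 targets Karmark, not Ravune; it does not apply.
Duty = £530,507.88 × 7.5% + 3,402 × £1.75 = £45,741.59.
Total = £234,986.23 + £45,741.59 = £280,727.82.

£280,727.82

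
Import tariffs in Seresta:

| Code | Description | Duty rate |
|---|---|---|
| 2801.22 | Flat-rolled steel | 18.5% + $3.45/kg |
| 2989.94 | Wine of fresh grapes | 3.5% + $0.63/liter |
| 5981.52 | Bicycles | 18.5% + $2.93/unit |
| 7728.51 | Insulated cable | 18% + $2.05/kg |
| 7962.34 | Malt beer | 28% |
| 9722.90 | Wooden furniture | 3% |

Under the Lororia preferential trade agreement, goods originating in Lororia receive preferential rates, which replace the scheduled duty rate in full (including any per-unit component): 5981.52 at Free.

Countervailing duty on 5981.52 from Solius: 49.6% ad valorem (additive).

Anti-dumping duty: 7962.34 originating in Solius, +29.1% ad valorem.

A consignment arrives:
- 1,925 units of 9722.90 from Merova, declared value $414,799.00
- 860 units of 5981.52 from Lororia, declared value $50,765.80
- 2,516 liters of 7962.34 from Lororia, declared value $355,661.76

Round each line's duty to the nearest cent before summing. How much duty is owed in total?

Line 1 (9722.90, Merova, 1,925 units, $414,799.00):
Base rate for 9722.90 is 3%.
Duty = $414,799.00 × 3% = $12,443.97.
Line 2 (5981.52, Lororia, 860 units, $50,765.80):
Base rate for 5981.52 is 18.5% + $2.93/unit.
Origin Lororia qualifies under the Seresta–Lororia agreement and 5981.52 is covered: preferential rate Free applies instead.
The additional-duty order on 5981.52 targets Solius, not Lororia; it does not apply.
Duty = $50,765.80 × 0% = $0.00.
Line 3 (7962.34, Lororia, 2,516 liters, $355,661.76):
Base rate for 7962.34 is 28%.
Origin Lororia is the FTA partner but 7962.34 is not on the preference list; base rate stands.
The additional-duty order on 7962.34 targets Solius, not Lororia; it does not apply.
Duty = $355,661.76 × 28% = $99,585.29.
Total = $12,443.97 + $0.00 + $99,585.29 = $112,029.26.

$112,029.26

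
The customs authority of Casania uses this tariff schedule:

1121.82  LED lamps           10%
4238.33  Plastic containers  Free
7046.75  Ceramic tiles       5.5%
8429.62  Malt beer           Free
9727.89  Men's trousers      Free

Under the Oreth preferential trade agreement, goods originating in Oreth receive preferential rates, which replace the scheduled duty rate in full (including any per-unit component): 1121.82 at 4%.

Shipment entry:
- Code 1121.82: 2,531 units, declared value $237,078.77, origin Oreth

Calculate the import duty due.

Line 1 (1121.82, Oreth, 2,531 units, $237,078.77):
Base rate for 1121.82 is 10%.
Origin Oreth qualifies under the Casania–Oreth agreement and 1121.82 is covered: preferential rate 4% applies instead.
Duty = $237,078.77 × 4% = $9,483.15.

$9,483.15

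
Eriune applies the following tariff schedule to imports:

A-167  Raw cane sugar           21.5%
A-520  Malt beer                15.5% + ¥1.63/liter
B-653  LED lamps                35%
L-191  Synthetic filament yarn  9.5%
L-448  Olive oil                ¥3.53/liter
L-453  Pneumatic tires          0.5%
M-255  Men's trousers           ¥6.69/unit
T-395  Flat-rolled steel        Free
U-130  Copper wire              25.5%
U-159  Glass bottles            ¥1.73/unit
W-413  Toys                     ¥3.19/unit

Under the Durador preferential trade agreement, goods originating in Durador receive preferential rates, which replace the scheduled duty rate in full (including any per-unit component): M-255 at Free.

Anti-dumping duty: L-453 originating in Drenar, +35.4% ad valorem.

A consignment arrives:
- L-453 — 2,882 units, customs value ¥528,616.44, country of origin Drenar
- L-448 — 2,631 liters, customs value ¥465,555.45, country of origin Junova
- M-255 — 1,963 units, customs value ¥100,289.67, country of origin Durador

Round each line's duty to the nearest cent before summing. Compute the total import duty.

Line 1 (L-453, Drenar, 2,882 units, ¥528,616.44):
Base rate for L-453 is 0.5%.
Additional duty on L-453 from Drenar: +35.4%. Applied ad valorem rate: 0.5% + 35.4% = 35.9%.
Duty = ¥528,616.44 × 35.9% = ¥189,773.30.
Line 2 (L-448, Junova, 2,631 liters, ¥465,555.45):
Base rate for L-448 is ¥3.53/liter.
Duty = 2,631 × ¥3.53 = ¥9,287.43.
Line 3 (M-255, Durador, 1,963 units, ¥100,289.67):
Base rate for M-255 is ¥6.69/unit.
Origin Durador qualifies under the Eriune–Durador agreement and M-255 is covered: preferential rate Free applies instead.
Duty = ¥100,289.67 × 0% = ¥0.00.
Total = ¥189,773.30 + ¥9,287.43 + ¥0.00 = ¥199,060.73.

¥199,060.73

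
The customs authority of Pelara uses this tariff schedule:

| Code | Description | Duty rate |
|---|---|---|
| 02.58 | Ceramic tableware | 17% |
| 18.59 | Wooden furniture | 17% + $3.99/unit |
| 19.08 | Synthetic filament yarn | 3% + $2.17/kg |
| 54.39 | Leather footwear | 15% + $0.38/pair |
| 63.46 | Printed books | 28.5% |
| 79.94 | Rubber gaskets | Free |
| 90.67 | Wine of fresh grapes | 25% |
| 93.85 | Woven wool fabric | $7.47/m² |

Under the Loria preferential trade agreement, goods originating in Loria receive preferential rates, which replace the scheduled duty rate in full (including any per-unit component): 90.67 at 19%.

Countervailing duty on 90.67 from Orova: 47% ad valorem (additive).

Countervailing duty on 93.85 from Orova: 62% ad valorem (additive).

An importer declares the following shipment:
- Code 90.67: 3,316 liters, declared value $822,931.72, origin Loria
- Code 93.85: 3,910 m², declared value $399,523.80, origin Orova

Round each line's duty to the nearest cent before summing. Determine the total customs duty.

$433,269.49

Line 1 (90.67, Loria, 3,316 liters, $822,931.72):
Base rate for 90.67 is 25%.
Origin Loria qualifies under the Pelara–Loria agreement and 90.67 is covered: preferential rate 19% applies instead.
The additional-duty order on 90.67 targets Orova, not Loria; it does not apply.
Duty = $822,931.72 × 19% = $156,357.03.
Line 2 (93.85, Orova, 3,910 m², $399,523.80):
Base rate for 93.85 is $7.47/m².
Additional duty on 93.85 from Orova: +62% ad valorem. Applied ad valorem rate = 62%.
Duty = $399,523.80 × 62% + 3,910 × $7.47 = $276,912.46.
Total = $156,357.03 + $276,912.46 = $433,269.49.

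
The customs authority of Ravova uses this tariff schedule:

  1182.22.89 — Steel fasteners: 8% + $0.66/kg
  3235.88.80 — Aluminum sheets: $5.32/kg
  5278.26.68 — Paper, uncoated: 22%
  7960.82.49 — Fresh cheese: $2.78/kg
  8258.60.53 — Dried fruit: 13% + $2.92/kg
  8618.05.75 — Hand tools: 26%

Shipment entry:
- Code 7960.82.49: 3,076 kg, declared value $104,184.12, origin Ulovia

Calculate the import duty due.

$8,551.28

Line 1 (7960.82.49, Ulovia, 3,076 kg, $104,184.12):
Base rate for 7960.82.49 is $2.78/kg.
Duty = 3,076 × $2.78 = $8,551.28.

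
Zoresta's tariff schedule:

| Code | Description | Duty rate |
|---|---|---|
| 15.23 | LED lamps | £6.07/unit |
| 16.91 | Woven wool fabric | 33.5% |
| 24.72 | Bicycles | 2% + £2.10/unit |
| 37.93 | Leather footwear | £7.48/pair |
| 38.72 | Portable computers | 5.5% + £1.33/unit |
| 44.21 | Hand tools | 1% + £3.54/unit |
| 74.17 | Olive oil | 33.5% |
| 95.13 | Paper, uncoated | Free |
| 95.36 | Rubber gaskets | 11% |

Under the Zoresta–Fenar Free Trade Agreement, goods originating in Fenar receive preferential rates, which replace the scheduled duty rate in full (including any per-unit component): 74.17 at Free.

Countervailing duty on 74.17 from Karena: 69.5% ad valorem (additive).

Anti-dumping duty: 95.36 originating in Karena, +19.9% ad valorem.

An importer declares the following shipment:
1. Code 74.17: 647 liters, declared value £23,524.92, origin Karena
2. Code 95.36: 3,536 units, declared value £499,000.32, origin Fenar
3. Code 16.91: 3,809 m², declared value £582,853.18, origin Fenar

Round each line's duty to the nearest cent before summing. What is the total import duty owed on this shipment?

Line 1 (74.17, Karena, 647 liters, £23,524.92):
Base rate for 74.17 is 33.5%.
74.17 has an FTA preferential rate, but origin Karena is not Fenar; base rate stands.
Additional duty on 74.17 from Karena: +69.5%. Applied ad valorem rate: 33.5% + 69.5% = 103%.
Duty = £23,524.92 × 103% = £24,230.67.
Line 2 (95.36, Fenar, 3,536 units, £499,000.32):
Base rate for 95.36 is 11%.
Origin Fenar is the FTA partner but 95.36 is not on the preference list; base rate stands.
The additional-duty order on 95.36 targets Karena, not Fenar; it does not apply.
Duty = £499,000.32 × 11% = £54,890.04.
Line 3 (16.91, Fenar, 3,809 m², £582,853.18):
Base rate for 16.91 is 33.5%.
Origin Fenar is the FTA partner but 16.91 is not on the preference list; base rate stands.
Duty = £582,853.18 × 33.5% = £195,255.82.
Total = £24,230.67 + £54,890.04 + £195,255.82 = £274,376.53.

£274,376.53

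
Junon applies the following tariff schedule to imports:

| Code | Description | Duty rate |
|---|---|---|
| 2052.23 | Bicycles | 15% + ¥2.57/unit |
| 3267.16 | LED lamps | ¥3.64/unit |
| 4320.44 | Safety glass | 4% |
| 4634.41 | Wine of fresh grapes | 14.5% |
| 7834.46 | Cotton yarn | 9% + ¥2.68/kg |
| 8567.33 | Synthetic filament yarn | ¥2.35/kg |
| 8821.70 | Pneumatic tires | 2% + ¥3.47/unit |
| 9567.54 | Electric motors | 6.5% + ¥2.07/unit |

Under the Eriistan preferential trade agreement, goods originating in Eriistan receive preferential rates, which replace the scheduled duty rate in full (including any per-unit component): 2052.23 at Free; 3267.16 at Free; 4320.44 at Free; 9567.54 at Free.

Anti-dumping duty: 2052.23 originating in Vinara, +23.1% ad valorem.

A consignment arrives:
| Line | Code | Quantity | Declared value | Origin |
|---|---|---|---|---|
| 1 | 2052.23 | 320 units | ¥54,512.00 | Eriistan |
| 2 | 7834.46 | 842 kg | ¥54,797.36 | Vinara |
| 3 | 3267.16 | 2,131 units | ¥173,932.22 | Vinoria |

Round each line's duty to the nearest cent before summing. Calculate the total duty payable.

Line 1 (2052.23, Eriistan, 320 units, ¥54,512.00):
Base rate for 2052.23 is 15% + ¥2.57/unit.
Origin Eriistan qualifies under the Junon–Eriistan agreement and 2052.23 is covered: preferential rate Free applies instead.
The additional-duty order on 2052.23 targets Vinara, not Eriistan; it does not apply.
Duty = ¥54,512.00 × 0% = ¥0.00.
Line 2 (7834.46, Vinara, 842 kg, ¥54,797.36):
Base rate for 7834.46 is 9% + ¥2.68/kg.
Duty = ¥54,797.36 × 9% + 842 × ¥2.68 = ¥7,188.32.
Line 3 (3267.16, Vinoria, 2,131 units, ¥173,932.22):
Base rate for 3267.16 is ¥3.64/unit.
3267.16 has an FTA preferential rate, but origin Vinoria is not Eriistan; base rate stands.
Duty = 2,131 × ¥3.64 = ¥7,756.84.
Total = ¥0.00 + ¥7,188.32 + ¥7,756.84 = ¥14,945.16.

¥14,945.16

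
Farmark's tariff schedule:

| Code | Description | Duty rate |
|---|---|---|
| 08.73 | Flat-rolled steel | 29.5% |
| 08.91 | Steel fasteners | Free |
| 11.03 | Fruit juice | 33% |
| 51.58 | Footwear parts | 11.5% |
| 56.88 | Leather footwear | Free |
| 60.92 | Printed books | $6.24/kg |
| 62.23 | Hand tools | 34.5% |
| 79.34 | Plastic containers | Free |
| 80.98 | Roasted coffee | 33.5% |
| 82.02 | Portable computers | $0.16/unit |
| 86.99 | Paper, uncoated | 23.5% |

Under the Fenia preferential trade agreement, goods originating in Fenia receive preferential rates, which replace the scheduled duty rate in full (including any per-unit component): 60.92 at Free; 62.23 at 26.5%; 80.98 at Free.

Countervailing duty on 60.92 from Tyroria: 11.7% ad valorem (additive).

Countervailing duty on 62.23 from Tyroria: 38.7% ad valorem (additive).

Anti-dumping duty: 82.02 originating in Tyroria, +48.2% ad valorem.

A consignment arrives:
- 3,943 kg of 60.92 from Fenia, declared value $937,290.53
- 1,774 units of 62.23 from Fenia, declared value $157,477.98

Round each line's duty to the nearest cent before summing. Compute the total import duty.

Line 1 (60.92, Fenia, 3,943 kg, $937,290.53):
Base rate for 60.92 is $6.24/kg.
Origin Fenia qualifies under the Farmark–Fenia agreement and 60.92 is covered: preferential rate Free applies instead.
The additional-duty order on 60.92 targets Tyroria, not Fenia; it does not apply.
Duty = $937,290.53 × 0% = $0.00.
Line 2 (62.23, Fenia, 1,774 units, $157,477.98):
Base rate for 62.23 is 34.5%.
Origin Fenia qualifies under the Farmark–Fenia agreement and 62.23 is covered: preferential rate 26.5% applies instead.
The additional-duty order on 62.23 targets Tyroria, not Fenia; it does not apply.
Duty = $157,477.98 × 26.5% = $41,731.66.
Total = $0.00 + $41,731.66 = $41,731.66.

$41,731.66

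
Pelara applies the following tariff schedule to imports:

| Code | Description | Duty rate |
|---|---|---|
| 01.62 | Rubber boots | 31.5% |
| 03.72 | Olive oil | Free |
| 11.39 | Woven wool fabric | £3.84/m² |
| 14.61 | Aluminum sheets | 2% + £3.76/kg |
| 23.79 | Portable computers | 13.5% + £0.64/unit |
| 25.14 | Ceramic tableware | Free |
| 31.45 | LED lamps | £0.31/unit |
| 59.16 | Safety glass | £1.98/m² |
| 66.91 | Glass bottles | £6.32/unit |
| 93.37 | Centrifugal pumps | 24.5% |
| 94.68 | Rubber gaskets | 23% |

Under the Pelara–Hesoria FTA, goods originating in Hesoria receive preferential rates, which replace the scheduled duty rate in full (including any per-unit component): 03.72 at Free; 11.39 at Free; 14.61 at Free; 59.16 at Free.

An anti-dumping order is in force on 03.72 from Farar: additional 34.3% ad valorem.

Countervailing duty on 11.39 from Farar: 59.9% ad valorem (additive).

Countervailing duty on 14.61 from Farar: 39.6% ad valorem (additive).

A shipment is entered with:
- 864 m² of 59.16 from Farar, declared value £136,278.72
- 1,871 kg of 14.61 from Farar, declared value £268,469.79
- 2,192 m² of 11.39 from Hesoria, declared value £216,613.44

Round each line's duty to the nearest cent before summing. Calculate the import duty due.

£120,429.11

Line 1 (59.16, Farar, 864 m², £136,278.72):
Base rate for 59.16 is £1.98/m².
59.16 has an FTA preferential rate, but origin Farar is not Hesoria; base rate stands.
Duty = 864 × £1.98 = £1,710.72.
Line 2 (14.61, Farar, 1,871 kg, £268,469.79):
Base rate for 14.61 is 2% + £3.76/kg.
14.61 has an FTA preferential rate, but origin Farar is not Hesoria; base rate stands.
Additional duty on 14.61 from Farar: +39.6%. Applied ad valorem rate: 2% + 39.6% = 41.6%.
Duty = £268,469.79 × 41.6% + 1,871 × £3.76 = £118,718.39.
Line 3 (11.39, Hesoria, 2,192 m², £216,613.44):
Base rate for 11.39 is £3.84/m².
Origin Hesoria qualifies under the Pelara–Hesoria agreement and 11.39 is covered: preferential rate Free applies instead.
The additional-duty order on 11.39 targets Farar, not Hesoria; it does not apply.
Duty = £216,613.44 × 0% = £0.00.
Total = £1,710.72 + £118,718.39 + £0.00 = £120,429.11.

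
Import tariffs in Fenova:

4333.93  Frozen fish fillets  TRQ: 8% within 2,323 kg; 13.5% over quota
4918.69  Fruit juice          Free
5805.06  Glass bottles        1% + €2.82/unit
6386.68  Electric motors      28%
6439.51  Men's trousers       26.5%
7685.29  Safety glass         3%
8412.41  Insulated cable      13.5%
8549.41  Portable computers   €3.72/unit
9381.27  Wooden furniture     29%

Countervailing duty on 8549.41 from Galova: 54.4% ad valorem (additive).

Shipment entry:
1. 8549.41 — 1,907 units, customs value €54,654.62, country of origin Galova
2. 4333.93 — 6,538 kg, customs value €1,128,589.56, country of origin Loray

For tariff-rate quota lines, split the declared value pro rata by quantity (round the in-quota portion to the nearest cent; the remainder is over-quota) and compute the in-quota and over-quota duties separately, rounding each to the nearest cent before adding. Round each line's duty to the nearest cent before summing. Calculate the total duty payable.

€167,130.95

Line 1 (8549.41, Galova, 1,907 units, €54,654.62):
Base rate for 8549.41 is €3.72/unit.
Additional duty on 8549.41 from Galova: +54.4% ad valorem. Applied ad valorem rate = 54.4%.
Duty = €54,654.62 × 54.4% + 1,907 × €3.72 = €36,826.15.
Line 2 (4333.93, Loray, 6,538 kg, €1,128,589.56):
Code 4333.93 is under a tariff-rate quota (threshold 2,323 kg). In-quota: 2,323 kg at 8%; over-quota: 4,215 kg at 13.5%.
Pro-rata value split: in-quota = €1,128,589.56 × 2,323/6,538 = €400,996.26; over-quota = €1,128,589.56 − €400,996.26 = €727,593.30.
In-quota duty = €400,996.26 × 8% = €32,079.70. Over-quota duty = €727,593.30 × 13.5% = €98,225.10.
Line duty = €32,079.70 + €98,225.10 = €130,304.80.
Total = €36,826.15 + €130,304.80 = €167,130.95.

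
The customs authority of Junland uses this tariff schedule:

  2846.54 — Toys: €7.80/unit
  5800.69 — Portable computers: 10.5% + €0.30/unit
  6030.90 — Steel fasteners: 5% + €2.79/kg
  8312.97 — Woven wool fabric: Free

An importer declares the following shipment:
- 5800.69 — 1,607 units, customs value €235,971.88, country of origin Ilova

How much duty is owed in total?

€25,259.15

Line 1 (5800.69, Ilova, 1,607 units, €235,971.88):
Base rate for 5800.69 is 10.5% + €0.30/unit.
Duty = €235,971.88 × 10.5% + 1,607 × €0.30 = €25,259.15.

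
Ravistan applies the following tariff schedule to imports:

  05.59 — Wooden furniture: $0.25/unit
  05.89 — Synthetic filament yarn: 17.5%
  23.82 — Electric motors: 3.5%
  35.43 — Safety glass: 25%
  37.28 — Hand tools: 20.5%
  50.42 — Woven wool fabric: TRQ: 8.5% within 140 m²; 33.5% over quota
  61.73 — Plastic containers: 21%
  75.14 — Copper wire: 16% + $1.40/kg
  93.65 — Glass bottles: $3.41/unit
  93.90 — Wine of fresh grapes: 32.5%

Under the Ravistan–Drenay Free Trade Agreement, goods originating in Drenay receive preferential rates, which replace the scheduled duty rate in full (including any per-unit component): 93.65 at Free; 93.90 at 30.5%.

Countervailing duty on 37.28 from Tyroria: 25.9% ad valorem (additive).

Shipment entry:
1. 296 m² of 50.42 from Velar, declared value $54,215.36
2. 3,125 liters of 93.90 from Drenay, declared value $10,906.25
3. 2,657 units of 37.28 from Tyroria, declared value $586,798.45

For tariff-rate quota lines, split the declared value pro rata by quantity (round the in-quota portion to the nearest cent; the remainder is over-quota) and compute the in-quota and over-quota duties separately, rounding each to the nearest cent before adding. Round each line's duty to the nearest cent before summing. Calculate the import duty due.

Line 1 (50.42, Velar, 296 m², $54,215.36):
Code 50.42 is under a tariff-rate quota (threshold 140 m²). In-quota: 140 m² at 8.5%; over-quota: 156 m² at 33.5%.
Pro-rata value split: in-quota = $54,215.36 × 140/296 = $25,642.40; over-quota = $54,215.36 − $25,642.40 = $28,572.96.
In-quota duty = $25,642.40 × 8.5% = $2,179.60. Over-quota duty = $28,572.96 × 33.5% = $9,571.94.
Line duty = $2,179.60 + $9,571.94 = $11,751.54.
Line 2 (93.90, Drenay, 3,125 liters, $10,906.25):
Base rate for 93.90 is 32.5%.
Origin Drenay qualifies under the Ravistan–Drenay agreement and 93.90 is covered: preferential rate 30.5% applies instead.
Duty = $10,906.25 × 30.5% = $3,326.41.
Line 3 (37.28, Tyroria, 2,657 units, $586,798.45):
Base rate for 37.28 is 20.5%.
Additional duty on 37.28 from Tyroria: +25.9%. Applied ad valorem rate: 20.5% + 25.9% = 46.4%.
Duty = $586,798.45 × 46.4% = $272,274.48.
Total = $11,751.54 + $3,326.41 + $272,274.48 = $287,352.43.

$287,352.43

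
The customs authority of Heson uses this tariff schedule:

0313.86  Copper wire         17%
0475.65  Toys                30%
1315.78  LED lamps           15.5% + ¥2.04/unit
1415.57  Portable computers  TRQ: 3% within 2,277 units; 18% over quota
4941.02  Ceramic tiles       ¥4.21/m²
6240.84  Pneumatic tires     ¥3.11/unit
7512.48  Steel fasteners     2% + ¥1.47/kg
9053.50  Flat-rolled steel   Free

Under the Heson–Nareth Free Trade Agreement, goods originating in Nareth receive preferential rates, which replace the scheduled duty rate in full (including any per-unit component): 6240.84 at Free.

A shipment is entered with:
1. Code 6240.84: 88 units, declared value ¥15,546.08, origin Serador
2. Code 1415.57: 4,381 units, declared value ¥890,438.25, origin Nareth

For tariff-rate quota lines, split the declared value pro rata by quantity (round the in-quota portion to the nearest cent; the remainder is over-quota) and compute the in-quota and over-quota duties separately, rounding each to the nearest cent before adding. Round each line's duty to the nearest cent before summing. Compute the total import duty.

¥91,132.53

Line 1 (6240.84, Serador, 88 units, ¥15,546.08):
Base rate for 6240.84 is ¥3.11/unit.
6240.84 has an FTA preferential rate, but origin Serador is not Nareth; base rate stands.
Duty = 88 × ¥3.11 = ¥273.68.
Line 2 (1415.57, Nareth, 4,381 units, ¥890,438.25):
Code 1415.57 is under a tariff-rate quota (threshold 2,277 units). In-quota: 2,277 units at 3%; over-quota: 2,104 units at 18%.
Pro-rata value split: in-quota = ¥890,438.25 × 2,277/4,381 = ¥462,800.25; over-quota = ¥890,438.25 − ¥462,800.25 = ¥427,638.00.
In-quota duty = ¥462,800.25 × 3% = ¥13,884.01. Over-quota duty = ¥427,638.00 × 18% = ¥76,974.84.
Line duty = ¥13,884.01 + ¥76,974.84 = ¥90,858.85.
Total = ¥273.68 + ¥90,858.85 = ¥91,132.53.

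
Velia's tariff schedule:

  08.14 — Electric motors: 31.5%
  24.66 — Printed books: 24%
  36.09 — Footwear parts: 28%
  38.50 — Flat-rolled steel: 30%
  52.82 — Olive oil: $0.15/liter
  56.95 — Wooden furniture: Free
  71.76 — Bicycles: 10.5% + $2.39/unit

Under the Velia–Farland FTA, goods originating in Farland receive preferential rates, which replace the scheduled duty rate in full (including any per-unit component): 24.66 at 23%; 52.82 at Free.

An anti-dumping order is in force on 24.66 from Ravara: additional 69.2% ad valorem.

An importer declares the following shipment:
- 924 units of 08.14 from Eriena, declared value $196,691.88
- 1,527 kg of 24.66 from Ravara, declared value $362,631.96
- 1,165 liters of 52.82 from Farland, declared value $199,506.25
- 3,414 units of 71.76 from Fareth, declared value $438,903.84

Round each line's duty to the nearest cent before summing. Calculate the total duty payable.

Line 1 (08.14, Eriena, 924 units, $196,691.88):
Base rate for 08.14 is 31.5%.
Duty = $196,691.88 × 31.5% = $61,957.94.
Line 2 (24.66, Ravara, 1,527 kg, $362,631.96):
Base rate for 24.66 is 24%.
24.66 has an FTA preferential rate, but origin Ravara is not Farland; base rate stands.
Additional duty on 24.66 from Ravara: +69.2%. Applied ad valorem rate: 24% + 69.2% = 93.2%.
Duty = $362,631.96 × 93.2% = $337,972.99.
Line 3 (52.82, Farland, 1,165 liters, $199,506.25):
Base rate for 52.82 is $0.15/liter.
Origin Farland qualifies under the Velia–Farland agreement and 52.82 is covered: preferential rate Free applies instead.
Duty = $199,506.25 × 0% = $0.00.
Line 4 (71.76, Fareth, 3,414 units, $438,903.84):
Base rate for 71.76 is 10.5% + $2.39/unit.
Duty = $438,903.84 × 10.5% + 3,414 × $2.39 = $54,244.36.
Total = $61,957.94 + $337,972.99 + $0.00 + $54,244.36 = $454,175.29.

$454,175.29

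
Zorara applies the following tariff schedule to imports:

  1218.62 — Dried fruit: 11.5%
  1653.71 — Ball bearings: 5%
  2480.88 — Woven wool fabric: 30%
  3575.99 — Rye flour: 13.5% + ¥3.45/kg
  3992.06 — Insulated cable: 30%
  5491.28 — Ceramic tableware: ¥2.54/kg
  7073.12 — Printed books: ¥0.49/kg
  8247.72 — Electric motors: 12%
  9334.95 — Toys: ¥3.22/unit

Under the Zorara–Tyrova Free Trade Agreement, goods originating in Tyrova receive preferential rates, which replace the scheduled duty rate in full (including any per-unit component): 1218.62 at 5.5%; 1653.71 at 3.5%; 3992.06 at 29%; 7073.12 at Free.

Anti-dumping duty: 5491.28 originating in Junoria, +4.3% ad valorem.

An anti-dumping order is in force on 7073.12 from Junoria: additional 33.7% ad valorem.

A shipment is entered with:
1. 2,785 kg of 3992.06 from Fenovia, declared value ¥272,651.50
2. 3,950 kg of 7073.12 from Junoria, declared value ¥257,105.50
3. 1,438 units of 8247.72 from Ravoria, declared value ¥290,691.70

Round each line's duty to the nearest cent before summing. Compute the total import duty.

Line 1 (3992.06, Fenovia, 2,785 kg, ¥272,651.50):
Base rate for 3992.06 is 30%.
3992.06 has an FTA preferential rate, but origin Fenovia is not Tyrova; base rate stands.
Duty = ¥272,651.50 × 30% = ¥81,795.45.
Line 2 (7073.12, Junoria, 3,950 kg, ¥257,105.50):
Base rate for 7073.12 is ¥0.49/kg.
7073.12 has an FTA preferential rate, but origin Junoria is not Tyrova; base rate stands.
Additional duty on 7073.12 from Junoria: +33.7% ad valorem. Applied ad valorem rate = 33.7%.
Duty = ¥257,105.50 × 33.7% + 3,950 × ¥0.49 = ¥88,580.05.
Line 3 (8247.72, Ravoria, 1,438 units, ¥290,691.70):
Base rate for 8247.72 is 12%.
Duty = ¥290,691.70 × 12% = ¥34,883.00.
Total = ¥81,795.45 + ¥88,580.05 + ¥34,883.00 = ¥205,258.50.

¥205,258.50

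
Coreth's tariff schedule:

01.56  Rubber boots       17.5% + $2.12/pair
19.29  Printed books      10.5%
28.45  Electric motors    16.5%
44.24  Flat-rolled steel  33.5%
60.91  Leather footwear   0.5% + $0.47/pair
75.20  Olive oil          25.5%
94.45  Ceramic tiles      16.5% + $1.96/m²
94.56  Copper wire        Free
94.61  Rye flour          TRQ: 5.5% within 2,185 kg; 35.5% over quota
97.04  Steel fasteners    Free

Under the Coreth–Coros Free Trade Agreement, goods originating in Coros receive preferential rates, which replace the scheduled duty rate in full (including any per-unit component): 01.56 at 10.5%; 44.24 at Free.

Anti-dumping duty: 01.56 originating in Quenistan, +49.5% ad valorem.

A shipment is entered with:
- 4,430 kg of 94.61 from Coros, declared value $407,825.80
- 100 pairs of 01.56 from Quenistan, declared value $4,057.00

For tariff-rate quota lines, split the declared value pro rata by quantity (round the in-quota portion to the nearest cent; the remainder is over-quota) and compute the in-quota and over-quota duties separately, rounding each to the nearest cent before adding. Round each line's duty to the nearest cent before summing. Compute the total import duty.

Line 1 (94.61, Coros, 4,430 kg, $407,825.80):
Code 94.61 is under a tariff-rate quota (threshold 2,185 kg). In-quota: 2,185 kg at 5.5%; over-quota: 2,245 kg at 35.5%.
Pro-rata value split: in-quota = $407,825.80 × 2,185/4,430 = $201,151.10; over-quota = $407,825.80 − $201,151.10 = $206,674.70.
In-quota duty = $201,151.10 × 5.5% = $11,063.31. Over-quota duty = $206,674.70 × 35.5% = $73,369.52.
Line duty = $11,063.31 + $73,369.52 = $84,432.83.
Line 2 (01.56, Quenistan, 100 pairs, $4,057.00):
Base rate for 01.56 is 17.5% + $2.12/pair.
01.56 has an FTA preferential rate, but origin Quenistan is not Coros; base rate stands.
Additional duty on 01.56 from Quenistan: +49.5%. Applied ad valorem rate: 17.5% + 49.5% = 67%.
Duty = $4,057.00 × 67% + 100 × $2.12 = $2,930.19.
Total = $84,432.83 + $2,930.19 = $87,363.02.

$87,363.02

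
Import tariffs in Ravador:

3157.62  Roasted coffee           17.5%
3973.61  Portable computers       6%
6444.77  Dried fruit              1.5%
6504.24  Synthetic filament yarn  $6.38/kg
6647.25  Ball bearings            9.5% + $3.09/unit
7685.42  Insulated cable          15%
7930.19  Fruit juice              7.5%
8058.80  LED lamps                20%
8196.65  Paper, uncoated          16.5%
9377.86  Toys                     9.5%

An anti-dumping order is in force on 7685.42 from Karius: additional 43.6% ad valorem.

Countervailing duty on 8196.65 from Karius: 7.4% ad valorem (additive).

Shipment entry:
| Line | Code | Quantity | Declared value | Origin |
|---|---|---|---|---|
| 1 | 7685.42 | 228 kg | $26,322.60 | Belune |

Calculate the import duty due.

Line 1 (7685.42, Belune, 228 kg, $26,322.60):
Base rate for 7685.42 is 15%.
The additional-duty order on 7685.42 targets Karius, not Belune; it does not apply.
Duty = $26,322.60 × 15% = $3,948.39.

$3,948.39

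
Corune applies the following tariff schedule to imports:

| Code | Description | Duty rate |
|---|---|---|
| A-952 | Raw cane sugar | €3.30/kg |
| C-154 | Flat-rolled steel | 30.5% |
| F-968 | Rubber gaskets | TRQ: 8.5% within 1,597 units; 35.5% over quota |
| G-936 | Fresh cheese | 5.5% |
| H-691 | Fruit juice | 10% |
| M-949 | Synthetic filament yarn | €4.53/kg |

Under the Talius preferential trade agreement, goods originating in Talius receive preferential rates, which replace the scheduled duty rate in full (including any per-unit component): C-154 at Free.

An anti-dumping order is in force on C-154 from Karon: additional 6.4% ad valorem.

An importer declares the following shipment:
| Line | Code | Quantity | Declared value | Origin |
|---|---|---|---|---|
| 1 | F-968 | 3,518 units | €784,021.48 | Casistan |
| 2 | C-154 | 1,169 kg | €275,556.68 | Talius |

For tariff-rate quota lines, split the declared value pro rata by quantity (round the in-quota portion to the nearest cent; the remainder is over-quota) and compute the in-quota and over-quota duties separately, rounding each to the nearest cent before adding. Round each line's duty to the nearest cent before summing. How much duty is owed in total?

€182,232.62

Line 1 (F-968, Casistan, 3,518 units, €784,021.48):
Code F-968 is under a tariff-rate quota (threshold 1,597 units). In-quota: 1,597 units at 8.5%; over-quota: 1,921 units at 35.5%.
Pro-rata value split: in-quota = €784,021.48 × 1,597/3,518 = €355,907.42; over-quota = €784,021.48 − €355,907.42 = €428,114.06.
In-quota duty = €355,907.42 × 8.5% = €30,252.13. Over-quota duty = €428,114.06 × 35.5% = €151,980.49.
Line duty = €30,252.13 + €151,980.49 = €182,232.62.
Line 2 (C-154, Talius, 1,169 kg, €275,556.68):
Base rate for C-154 is 30.5%.
Origin Talius qualifies under the Corune–Talius agreement and C-154 is covered: preferential rate Free applies instead.
The additional-duty order on C-154 targets Karon, not Talius; it does not apply.
Duty = €275,556.68 × 0% = €0.00.
Total = €182,232.62 + €0.00 = €182,232.62.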